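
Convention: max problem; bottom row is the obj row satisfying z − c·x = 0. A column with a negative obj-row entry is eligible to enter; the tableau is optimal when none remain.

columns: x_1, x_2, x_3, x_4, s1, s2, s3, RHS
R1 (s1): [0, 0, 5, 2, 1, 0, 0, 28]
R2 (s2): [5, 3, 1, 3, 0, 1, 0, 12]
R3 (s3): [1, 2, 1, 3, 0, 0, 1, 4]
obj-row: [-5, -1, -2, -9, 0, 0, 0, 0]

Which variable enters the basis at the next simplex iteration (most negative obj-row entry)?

x_4

Negative obj-row entries: x_1: -5, x_2: -1, x_3: -2, x_4: -9.
The most negative is -9 in column x_4, so x_4 enters.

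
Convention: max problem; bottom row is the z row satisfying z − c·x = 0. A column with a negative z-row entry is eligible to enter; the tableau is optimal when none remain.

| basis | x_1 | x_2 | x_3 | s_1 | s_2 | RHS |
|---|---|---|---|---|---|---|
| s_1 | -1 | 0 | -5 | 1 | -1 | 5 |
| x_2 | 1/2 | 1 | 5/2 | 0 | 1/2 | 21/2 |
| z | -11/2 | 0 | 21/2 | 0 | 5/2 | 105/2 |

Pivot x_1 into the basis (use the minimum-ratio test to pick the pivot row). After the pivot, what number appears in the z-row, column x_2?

Ratio test on column x_1 — row 1: entry -1 ≤ 0; row 2: (21/2)/(1/2) = 21. Minimum is 21 at row 2 (x_2 leaves); pivot element 1/2.
Divide row 2 by 1/2; eliminate column x_1 from the other rows.
z-row update in column x_2: 0 − (-11/2)·2 = 11.

11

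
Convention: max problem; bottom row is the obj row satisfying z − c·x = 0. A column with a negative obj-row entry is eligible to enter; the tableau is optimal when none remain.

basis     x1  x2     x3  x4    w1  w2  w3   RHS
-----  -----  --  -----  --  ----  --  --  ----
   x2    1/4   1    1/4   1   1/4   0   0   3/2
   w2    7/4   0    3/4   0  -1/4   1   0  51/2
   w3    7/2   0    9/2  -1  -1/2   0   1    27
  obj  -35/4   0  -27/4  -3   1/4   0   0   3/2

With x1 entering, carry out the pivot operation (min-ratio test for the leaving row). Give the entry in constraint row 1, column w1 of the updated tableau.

1

Ratio test on column x1 — row 1: (3/2)/(1/4) = 6; row 2: (51/2)/(7/4) = 102/7; row 3: 27/(7/2) = 54/7. Minimum is 6 at row 1 (x2 leaves); pivot element 1/4.
Divide row 1 by 1/4; eliminate column x1 from the other rows.
In the new row 1, the w1 entry is the old entry divided by the pivot: (1/4)/(1/4) = 1.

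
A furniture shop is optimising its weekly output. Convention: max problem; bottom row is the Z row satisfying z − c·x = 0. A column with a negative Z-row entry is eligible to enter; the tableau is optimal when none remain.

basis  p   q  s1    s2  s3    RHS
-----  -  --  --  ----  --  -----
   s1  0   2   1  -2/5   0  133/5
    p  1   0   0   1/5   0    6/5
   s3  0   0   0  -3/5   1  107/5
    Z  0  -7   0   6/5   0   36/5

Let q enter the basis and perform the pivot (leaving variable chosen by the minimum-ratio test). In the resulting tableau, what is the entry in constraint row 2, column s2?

1/5

Ratio test on column q — row 1: (133/5)/2 = 133/10; row 2: entry 0 ≤ 0; row 3: entry 0 ≤ 0. Minimum is 133/10 at row 1 (s1 leaves); pivot element 2.
Divide row 1 by 2; eliminate column q from the other rows.
Row 2 update in column s2: 1/5 − 0·(-1/5) = 1/5.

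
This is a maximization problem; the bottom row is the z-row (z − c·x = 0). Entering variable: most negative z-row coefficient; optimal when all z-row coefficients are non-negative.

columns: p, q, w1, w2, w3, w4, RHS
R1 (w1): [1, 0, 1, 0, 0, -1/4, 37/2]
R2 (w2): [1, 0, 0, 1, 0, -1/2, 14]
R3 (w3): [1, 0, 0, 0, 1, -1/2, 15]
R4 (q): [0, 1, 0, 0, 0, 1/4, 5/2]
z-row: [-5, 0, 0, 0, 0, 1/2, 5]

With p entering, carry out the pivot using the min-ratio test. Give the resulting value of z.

75

Ratio test on column p — row 1: (37/2)/1 = 37/2; row 2: 14/1 = 14; row 3: 15/1 = 15; row 4: entry 0 ≤ 0. Minimum is 14 at row 2 (w2 leaves); pivot element 1.
Pivot on row 2; the z-row RHS becomes 5 − (-5)·14 = 75.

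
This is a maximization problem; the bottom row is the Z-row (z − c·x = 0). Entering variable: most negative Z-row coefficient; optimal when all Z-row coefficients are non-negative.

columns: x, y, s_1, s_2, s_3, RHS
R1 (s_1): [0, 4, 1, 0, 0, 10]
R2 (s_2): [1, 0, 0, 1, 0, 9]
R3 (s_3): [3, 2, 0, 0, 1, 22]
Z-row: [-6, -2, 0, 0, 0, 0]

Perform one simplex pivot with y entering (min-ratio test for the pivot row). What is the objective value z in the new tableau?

5

Ratio test on column y — row 1: 10/4 = 5/2; row 2: entry 0 ≤ 0; row 3: 22/2 = 11. Minimum is 5/2 at row 1 (s_1 leaves); pivot element 4.
Pivot on row 1; the Z-row RHS becomes 0 − (-2)·(5/2) = 5.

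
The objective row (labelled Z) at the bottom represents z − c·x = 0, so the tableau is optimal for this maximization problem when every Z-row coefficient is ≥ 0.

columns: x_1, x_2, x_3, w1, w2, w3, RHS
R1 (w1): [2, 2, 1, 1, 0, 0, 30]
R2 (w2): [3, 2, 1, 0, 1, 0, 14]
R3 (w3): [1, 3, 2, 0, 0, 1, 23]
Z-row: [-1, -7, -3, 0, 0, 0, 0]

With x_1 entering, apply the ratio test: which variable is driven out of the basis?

w2

Column x_1 entries and ratios — w1: 30/2 = 15; w2: 14/3 = 14/3; w3: 23/1 = 23.
Smallest ratio is 14/3 in the row of w2, so w2 leaves.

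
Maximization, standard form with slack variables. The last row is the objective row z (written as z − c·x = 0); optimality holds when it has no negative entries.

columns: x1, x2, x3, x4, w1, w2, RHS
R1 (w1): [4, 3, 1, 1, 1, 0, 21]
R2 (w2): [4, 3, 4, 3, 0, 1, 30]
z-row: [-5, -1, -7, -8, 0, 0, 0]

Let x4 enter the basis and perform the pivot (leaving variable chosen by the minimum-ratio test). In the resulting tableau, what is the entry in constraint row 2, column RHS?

Ratio test on column x4 — row 1: 21/1 = 21; row 2: 30/3 = 10. Minimum is 10 at row 2 (w2 leaves); pivot element 3.
Divide row 2 by 3; eliminate column x4 from the other rows.
In the new row 2, the RHS entry is the old entry divided by the pivot: 30/3 = 10.

10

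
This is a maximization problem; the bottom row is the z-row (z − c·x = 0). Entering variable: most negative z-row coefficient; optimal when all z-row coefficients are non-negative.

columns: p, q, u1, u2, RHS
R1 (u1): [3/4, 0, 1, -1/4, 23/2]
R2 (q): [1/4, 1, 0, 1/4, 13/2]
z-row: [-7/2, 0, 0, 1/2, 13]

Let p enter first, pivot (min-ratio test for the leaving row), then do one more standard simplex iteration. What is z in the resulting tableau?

72

Ratio test on column p — row 1: (23/2)/(3/4) = 46/3; row 2: (13/2)/(1/4) = 26. Minimum is 46/3 at row 1 (u1 leaves); pivot element 3/4.
Pivot on row 1; the z-row RHS becomes 13 − (-7/2)·(46/3) = 200/3.
Next entering variable (most negative z-row entry -2/3): u2.
Ratio test on column u2 — row 1: entry -1/3 ≤ 0; row 2: (8/3)/(1/3) = 8. Minimum is 8 at row 2 (q leaves); pivot element 1/3.
After the second pivot the z-row RHS is 200/3 − (-2/3)·8 = 72.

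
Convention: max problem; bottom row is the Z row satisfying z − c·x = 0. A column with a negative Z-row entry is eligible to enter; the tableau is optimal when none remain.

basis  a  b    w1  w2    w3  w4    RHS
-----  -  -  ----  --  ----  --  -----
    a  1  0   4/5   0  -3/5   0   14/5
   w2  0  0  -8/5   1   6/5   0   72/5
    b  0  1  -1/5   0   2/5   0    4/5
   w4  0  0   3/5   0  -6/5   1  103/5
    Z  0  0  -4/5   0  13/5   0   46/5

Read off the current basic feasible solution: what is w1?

w1 is not in the basis, so in the current basic feasible solution w1 = 0.

0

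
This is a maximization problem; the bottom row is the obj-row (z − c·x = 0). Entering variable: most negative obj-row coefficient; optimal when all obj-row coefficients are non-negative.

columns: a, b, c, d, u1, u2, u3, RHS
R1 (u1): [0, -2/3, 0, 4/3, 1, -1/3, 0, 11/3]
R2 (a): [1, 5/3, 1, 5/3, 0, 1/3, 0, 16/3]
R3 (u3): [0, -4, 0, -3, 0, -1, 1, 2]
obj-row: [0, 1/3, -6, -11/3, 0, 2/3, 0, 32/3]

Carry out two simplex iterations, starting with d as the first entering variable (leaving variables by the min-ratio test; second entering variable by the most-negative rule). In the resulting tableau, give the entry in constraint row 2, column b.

Ratio test on column d — row 1: (11/3)/(4/3) = 11/4; row 2: (16/3)/(5/3) = 16/5; row 3: entry -3 ≤ 0. Minimum is 11/4 at row 1 (u1 leaves); pivot element 4/3.
Divide row 1 by 4/3; eliminate column d from the other rows.
Second iteration: most negative obj-row entry is -6 in column c, so c enters.
Ratio test on column c — row 1: entry 0 ≤ 0; row 2: (3/4)/1 = 3/4; row 3: entry 0 ≤ 0. Minimum is 3/4 at row 2 (a leaves); pivot element 1.
Divide row 2 by 1; eliminate column c from the other rows.
After both pivots, the entry at constraint row 2, column b is 5/2.

5/2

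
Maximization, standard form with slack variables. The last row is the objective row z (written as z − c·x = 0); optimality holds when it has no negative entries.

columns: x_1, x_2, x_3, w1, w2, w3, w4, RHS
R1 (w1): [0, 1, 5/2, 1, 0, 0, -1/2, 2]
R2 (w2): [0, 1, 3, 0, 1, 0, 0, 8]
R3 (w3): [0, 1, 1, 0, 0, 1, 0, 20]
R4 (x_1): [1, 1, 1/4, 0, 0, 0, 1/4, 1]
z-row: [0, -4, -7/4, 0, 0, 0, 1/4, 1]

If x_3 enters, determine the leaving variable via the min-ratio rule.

Column x_3 entries and ratios — w1: 2/(5/2) = 4/5; w2: 8/3 = 8/3; w3: 20/1 = 20; x_1: 1/(1/4) = 4.
Smallest ratio is 4/5 in the row of w1, so w1 leaves.

w1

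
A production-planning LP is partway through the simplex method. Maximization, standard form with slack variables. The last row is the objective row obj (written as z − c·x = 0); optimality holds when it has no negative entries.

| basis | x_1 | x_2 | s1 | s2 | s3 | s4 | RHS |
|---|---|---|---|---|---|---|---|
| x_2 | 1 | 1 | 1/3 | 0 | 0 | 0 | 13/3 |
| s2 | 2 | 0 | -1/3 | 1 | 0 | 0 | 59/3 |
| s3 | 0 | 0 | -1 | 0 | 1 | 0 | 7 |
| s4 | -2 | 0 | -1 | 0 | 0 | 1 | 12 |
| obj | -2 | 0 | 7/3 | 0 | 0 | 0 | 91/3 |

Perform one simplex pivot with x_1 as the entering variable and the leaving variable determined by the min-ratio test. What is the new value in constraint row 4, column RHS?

62/3

Ratio test on column x_1 — row 1: (13/3)/1 = 13/3; row 2: (59/3)/2 = 59/6; row 3: entry 0 ≤ 0; row 4: entry -2 ≤ 0. Minimum is 13/3 at row 1 (x_2 leaves); pivot element 1.
Divide row 1 by 1; eliminate column x_1 from the other rows.
Row 4 update in column RHS: 12 − (-2)·(13/3) = 62/3.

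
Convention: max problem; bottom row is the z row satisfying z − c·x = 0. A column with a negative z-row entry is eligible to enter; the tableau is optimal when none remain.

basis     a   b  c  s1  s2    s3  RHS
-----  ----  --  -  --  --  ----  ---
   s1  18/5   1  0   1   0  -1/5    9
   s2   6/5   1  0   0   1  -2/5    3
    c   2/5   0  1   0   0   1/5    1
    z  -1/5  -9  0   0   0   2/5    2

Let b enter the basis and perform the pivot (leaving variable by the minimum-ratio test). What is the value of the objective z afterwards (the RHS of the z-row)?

29

Ratio test on column b — row 1: 9/1 = 9; row 2: 3/1 = 3; row 3: entry 0 ≤ 0. Minimum is 3 at row 2 (s2 leaves); pivot element 1.
Pivot on row 2; the z-row RHS becomes 2 − (-9)·3 = 29.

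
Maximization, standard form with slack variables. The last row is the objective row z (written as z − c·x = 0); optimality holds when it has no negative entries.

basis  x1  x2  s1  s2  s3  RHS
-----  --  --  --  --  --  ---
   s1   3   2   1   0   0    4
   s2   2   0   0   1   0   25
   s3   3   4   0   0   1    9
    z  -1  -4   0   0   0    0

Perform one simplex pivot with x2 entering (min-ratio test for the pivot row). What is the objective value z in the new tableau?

Ratio test on column x2 — row 1: 4/2 = 2; row 2: entry 0 ≤ 0; row 3: 9/4 = 9/4. Minimum is 2 at row 1 (s1 leaves); pivot element 2.
Pivot on row 1; the z-row RHS becomes 0 − (-4)·2 = 8.

8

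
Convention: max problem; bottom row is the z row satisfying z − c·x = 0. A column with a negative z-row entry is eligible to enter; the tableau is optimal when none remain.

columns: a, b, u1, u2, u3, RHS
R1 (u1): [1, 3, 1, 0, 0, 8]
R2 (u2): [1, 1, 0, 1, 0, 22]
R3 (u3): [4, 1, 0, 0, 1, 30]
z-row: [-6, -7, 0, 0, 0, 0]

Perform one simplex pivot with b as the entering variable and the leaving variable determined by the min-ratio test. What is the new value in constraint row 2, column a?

2/3

Ratio test on column b — row 1: 8/3 = 8/3; row 2: 22/1 = 22; row 3: 30/1 = 30. Minimum is 8/3 at row 1 (u1 leaves); pivot element 3.
Divide row 1 by 3; eliminate column b from the other rows.
Row 2 update in column a: 1 − 1·(1/3) = 2/3.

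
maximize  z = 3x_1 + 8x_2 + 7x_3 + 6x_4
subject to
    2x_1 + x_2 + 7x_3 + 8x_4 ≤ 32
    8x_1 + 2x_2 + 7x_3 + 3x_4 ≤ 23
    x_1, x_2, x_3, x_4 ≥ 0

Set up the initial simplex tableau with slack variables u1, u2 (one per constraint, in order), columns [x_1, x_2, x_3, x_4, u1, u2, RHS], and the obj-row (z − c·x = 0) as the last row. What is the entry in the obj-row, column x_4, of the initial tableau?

-6

The obj-row carries the negated objective coefficients: the x_4 entry is -6.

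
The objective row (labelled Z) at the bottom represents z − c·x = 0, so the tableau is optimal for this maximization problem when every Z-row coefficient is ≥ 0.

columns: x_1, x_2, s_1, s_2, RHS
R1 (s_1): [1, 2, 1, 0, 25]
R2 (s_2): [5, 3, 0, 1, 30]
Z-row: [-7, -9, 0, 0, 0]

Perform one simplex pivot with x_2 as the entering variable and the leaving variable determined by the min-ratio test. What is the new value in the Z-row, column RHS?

Ratio test on column x_2 — row 1: 25/2 = 25/2; row 2: 30/3 = 10. Minimum is 10 at row 2 (s_2 leaves); pivot element 3.
Divide row 2 by 3; eliminate column x_2 from the other rows.
Z-row update in column RHS: 0 − (-9)·10 = 90.

90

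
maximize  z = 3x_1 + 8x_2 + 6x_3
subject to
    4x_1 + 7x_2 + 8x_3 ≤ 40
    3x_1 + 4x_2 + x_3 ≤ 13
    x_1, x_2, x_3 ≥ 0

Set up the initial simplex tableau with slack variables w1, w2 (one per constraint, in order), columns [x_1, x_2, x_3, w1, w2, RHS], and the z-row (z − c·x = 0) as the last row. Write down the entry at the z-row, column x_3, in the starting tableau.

The z-row carries the negated objective coefficients: the x_3 entry is -6.

-6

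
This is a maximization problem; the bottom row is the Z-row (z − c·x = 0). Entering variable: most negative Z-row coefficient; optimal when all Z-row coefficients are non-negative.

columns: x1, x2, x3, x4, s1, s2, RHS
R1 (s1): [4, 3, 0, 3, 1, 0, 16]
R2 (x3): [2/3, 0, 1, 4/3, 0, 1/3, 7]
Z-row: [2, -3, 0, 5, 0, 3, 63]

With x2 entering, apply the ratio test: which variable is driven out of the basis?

Column x2 entries and ratios — s1: 16/3 = 16/3; x3: 0 ≤ 0, skip.
Smallest ratio is 16/3 in the row of s1, so s1 leaves.

s1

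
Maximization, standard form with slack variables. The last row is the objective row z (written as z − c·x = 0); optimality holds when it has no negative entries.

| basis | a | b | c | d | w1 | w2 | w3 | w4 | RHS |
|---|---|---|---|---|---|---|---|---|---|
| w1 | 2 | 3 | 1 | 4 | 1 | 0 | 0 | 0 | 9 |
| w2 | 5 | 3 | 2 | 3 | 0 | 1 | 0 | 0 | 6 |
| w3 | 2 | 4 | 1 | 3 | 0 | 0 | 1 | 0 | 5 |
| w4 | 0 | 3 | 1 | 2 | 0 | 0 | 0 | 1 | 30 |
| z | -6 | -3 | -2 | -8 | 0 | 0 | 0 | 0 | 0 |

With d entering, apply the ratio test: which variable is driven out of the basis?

Column d entries and ratios — w1: 9/4 = 9/4; w2: 6/3 = 2; w3: 5/3 = 5/3; w4: 30/2 = 15.
Smallest ratio is 5/3 in the row of w3, so w3 leaves.

w3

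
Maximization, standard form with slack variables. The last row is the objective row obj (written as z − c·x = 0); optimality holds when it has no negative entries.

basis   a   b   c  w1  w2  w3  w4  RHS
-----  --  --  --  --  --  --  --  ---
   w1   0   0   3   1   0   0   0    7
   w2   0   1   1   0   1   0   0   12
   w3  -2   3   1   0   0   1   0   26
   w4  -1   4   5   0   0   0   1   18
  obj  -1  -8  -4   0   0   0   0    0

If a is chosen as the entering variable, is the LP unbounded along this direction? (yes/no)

Every constraint-row entry in column a is ≤ 0, so increasing a is unbounded.

yes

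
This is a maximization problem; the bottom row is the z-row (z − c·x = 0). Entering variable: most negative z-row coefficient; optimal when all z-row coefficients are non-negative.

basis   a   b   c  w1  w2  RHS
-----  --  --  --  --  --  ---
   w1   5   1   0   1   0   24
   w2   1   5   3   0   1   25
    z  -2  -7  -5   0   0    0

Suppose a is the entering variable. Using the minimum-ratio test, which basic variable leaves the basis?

Column a entries and ratios — w1: 24/5 = 24/5; w2: 25/1 = 25.
Smallest ratio is 24/5 in the row of w1, so w1 leaves.

w1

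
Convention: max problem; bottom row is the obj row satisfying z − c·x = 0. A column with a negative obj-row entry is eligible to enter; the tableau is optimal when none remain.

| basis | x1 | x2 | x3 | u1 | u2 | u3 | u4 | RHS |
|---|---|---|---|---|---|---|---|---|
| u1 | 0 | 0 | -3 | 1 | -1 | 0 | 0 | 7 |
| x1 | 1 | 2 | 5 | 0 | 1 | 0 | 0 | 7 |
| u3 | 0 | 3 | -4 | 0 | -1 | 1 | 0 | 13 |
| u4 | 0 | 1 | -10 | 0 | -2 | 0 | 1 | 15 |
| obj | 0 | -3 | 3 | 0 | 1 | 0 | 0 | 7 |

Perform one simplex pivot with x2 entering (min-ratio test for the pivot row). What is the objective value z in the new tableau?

Ratio test on column x2 — row 1: entry 0 ≤ 0; row 2: 7/2 = 7/2; row 3: 13/3 = 13/3; row 4: 15/1 = 15. Minimum is 7/2 at row 2 (x1 leaves); pivot element 2.
Pivot on row 2; the obj-row RHS becomes 7 − (-3)·(7/2) = 35/2.

35/2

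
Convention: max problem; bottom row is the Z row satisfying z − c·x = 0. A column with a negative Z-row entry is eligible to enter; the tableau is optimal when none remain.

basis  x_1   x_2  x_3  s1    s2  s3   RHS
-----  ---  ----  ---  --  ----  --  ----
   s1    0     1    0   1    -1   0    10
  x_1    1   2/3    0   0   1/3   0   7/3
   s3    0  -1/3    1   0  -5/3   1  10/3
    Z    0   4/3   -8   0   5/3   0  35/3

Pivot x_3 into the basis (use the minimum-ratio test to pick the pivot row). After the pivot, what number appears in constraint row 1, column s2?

Ratio test on column x_3 — row 1: entry 0 ≤ 0; row 2: entry 0 ≤ 0; row 3: (10/3)/1 = 10/3. Minimum is 10/3 at row 3 (s3 leaves); pivot element 1.
Divide row 3 by 1; eliminate column x_3 from the other rows.
Row 1 update in column s2: -1 − 0·(-5/3) = -1.

-1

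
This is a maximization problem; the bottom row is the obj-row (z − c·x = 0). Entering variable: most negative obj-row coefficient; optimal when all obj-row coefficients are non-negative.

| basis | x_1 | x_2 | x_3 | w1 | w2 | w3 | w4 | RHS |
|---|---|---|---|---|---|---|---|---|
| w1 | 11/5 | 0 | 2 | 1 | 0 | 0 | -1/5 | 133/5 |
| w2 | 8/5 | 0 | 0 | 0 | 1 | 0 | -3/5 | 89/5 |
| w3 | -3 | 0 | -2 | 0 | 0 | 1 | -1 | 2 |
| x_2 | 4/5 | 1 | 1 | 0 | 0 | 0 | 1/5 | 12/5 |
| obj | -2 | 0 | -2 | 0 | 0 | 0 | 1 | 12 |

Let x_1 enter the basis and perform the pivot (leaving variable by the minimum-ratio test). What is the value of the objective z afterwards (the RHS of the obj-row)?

Ratio test on column x_1 — row 1: (133/5)/(11/5) = 133/11; row 2: (89/5)/(8/5) = 89/8; row 3: entry -3 ≤ 0; row 4: (12/5)/(4/5) = 3. Minimum is 3 at row 4 (x_2 leaves); pivot element 4/5.
Pivot on row 4; the obj-row RHS becomes 12 − (-2)·3 = 18.

18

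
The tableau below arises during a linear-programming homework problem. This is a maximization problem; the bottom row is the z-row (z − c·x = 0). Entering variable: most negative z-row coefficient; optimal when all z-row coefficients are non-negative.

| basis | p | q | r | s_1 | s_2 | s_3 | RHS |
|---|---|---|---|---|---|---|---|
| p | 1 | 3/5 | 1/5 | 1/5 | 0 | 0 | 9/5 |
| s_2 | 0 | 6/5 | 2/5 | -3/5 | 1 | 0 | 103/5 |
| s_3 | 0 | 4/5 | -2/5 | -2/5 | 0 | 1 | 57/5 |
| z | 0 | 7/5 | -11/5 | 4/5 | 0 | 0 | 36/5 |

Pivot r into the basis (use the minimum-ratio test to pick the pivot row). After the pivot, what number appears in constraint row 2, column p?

Ratio test on column r — row 1: (9/5)/(1/5) = 9; row 2: (103/5)/(2/5) = 103/2; row 3: entry -2/5 ≤ 0. Minimum is 9 at row 1 (p leaves); pivot element 1/5.
Divide row 1 by 1/5; eliminate column r from the other rows.
Row 2 update in column p: 0 − (2/5)·5 = -2.

-2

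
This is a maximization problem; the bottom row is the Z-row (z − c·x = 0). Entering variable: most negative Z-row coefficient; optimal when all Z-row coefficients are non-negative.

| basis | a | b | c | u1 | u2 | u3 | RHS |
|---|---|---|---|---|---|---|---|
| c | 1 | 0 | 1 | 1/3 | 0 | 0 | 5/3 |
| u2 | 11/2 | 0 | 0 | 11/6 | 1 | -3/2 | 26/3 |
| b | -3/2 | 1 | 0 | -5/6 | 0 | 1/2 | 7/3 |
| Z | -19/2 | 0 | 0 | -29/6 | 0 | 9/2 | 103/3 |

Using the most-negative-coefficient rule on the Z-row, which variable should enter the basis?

a

Negative Z-row entries: a: -19/2, u1: -29/6.
The most negative is -19/2 in column a, so a enters.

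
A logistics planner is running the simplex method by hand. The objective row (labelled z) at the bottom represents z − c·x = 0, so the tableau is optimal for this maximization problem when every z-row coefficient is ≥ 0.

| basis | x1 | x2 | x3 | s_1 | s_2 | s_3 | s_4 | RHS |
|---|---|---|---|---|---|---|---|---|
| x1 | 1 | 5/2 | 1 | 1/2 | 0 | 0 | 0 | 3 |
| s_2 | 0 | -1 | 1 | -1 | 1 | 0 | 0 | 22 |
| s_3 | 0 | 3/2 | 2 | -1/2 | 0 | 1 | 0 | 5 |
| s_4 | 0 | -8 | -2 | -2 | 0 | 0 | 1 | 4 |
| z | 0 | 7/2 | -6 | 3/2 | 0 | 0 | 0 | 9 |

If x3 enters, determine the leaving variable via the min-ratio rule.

Column x3 entries and ratios — x1: 3/1 = 3; s_2: 22/1 = 22; s_3: 5/2 = 5/2; s_4: -2 ≤ 0, skip.
Smallest ratio is 5/2 in the row of s_3, so s_3 leaves.

s_3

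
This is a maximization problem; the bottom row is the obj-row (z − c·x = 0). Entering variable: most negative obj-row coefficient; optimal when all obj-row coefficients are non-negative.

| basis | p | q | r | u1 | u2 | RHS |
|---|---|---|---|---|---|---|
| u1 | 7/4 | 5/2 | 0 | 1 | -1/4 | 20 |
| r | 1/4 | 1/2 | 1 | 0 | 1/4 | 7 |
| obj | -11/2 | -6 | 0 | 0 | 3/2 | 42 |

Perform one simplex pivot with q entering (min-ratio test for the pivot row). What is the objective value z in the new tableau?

90

Ratio test on column q — row 1: 20/(5/2) = 8; row 2: 7/(1/2) = 14. Minimum is 8 at row 1 (u1 leaves); pivot element 5/2.
Pivot on row 1; the obj-row RHS becomes 42 − (-6)·8 = 90.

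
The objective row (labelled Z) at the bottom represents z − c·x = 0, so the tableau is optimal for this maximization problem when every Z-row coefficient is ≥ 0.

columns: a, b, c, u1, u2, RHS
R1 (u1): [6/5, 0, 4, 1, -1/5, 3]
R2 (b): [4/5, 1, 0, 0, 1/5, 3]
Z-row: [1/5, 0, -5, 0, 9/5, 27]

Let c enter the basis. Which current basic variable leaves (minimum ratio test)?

u1

Column c entries and ratios — u1: 3/4 = 3/4; b: 0 ≤ 0, skip.
Smallest ratio is 3/4 in the row of u1, so u1 leaves.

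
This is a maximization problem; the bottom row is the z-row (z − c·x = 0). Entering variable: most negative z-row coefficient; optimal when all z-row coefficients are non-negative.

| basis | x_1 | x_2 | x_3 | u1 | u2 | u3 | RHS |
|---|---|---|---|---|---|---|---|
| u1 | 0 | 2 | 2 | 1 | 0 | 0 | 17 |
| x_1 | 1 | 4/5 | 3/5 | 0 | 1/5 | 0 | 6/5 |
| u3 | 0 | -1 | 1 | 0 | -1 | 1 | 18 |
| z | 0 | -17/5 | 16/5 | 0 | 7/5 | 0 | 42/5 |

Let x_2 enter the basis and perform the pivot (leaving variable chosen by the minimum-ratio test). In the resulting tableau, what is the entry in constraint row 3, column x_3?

Ratio test on column x_2 — row 1: 17/2 = 17/2; row 2: (6/5)/(4/5) = 3/2; row 3: entry -1 ≤ 0. Minimum is 3/2 at row 2 (x_1 leaves); pivot element 4/5.
Divide row 2 by 4/5; eliminate column x_2 from the other rows.
Row 3 update in column x_3: 1 − (-1)·(3/4) = 7/4.

7/4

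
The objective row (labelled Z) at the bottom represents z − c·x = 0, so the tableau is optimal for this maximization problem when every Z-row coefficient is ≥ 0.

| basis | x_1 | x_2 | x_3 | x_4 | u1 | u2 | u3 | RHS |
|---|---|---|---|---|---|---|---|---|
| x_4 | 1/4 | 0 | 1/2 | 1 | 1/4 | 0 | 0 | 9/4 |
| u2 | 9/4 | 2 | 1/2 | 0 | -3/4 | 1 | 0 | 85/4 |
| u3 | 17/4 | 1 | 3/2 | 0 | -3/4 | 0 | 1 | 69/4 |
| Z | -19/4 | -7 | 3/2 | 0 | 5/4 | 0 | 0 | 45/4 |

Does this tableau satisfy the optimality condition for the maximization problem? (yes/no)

no

The Z-row has a negative entry -7 in column x_2, so it is not optimal.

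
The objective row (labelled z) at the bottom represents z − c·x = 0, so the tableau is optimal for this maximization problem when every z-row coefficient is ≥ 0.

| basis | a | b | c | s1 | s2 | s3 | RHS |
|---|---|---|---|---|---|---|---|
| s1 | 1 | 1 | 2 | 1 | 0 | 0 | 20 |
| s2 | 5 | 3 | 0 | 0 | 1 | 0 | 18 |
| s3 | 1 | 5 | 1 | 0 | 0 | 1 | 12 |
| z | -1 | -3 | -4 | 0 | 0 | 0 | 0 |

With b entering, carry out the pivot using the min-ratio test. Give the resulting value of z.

Ratio test on column b — row 1: 20/1 = 20; row 2: 18/3 = 6; row 3: 12/5 = 12/5. Minimum is 12/5 at row 3 (s3 leaves); pivot element 5.
Pivot on row 3; the z-row RHS becomes 0 − (-3)·(12/5) = 36/5.

36/5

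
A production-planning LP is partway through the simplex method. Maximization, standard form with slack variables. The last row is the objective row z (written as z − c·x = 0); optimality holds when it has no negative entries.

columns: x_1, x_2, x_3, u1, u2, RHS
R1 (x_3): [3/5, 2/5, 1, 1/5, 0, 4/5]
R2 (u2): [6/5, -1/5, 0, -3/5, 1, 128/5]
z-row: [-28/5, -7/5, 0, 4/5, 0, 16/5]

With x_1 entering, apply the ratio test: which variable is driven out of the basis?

Column x_1 entries and ratios — x_3: (4/5)/(3/5) = 4/3; u2: (128/5)/(6/5) = 64/3.
Smallest ratio is 4/3 in the row of x_3, so x_3 leaves.

x_3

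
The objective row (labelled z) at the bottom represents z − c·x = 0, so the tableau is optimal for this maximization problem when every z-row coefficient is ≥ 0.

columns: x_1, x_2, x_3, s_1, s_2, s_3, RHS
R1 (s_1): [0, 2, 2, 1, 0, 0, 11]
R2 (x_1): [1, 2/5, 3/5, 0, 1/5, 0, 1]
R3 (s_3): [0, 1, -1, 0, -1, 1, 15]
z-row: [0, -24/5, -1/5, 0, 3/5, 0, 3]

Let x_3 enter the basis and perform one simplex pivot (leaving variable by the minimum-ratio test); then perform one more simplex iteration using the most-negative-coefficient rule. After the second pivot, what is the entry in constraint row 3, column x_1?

Ratio test on column x_3 — row 1: 11/2 = 11/2; row 2: 1/(3/5) = 5/3; row 3: entry -1 ≤ 0. Minimum is 5/3 at row 2 (x_1 leaves); pivot element 3/5.
Divide row 2 by 3/5; eliminate column x_3 from the other rows.
Second iteration: most negative z-row entry is -14/3 in column x_2, so x_2 enters.
Ratio test on column x_2 — row 1: (23/3)/(2/3) = 23/2; row 2: (5/3)/(2/3) = 5/2; row 3: (50/3)/(5/3) = 10. Minimum is 5/2 at row 2 (x_3 leaves); pivot element 2/3.
Divide row 2 by 2/3; eliminate column x_2 from the other rows.
After both pivots, the entry at constraint row 3, column x_1 is -5/2.

-5/2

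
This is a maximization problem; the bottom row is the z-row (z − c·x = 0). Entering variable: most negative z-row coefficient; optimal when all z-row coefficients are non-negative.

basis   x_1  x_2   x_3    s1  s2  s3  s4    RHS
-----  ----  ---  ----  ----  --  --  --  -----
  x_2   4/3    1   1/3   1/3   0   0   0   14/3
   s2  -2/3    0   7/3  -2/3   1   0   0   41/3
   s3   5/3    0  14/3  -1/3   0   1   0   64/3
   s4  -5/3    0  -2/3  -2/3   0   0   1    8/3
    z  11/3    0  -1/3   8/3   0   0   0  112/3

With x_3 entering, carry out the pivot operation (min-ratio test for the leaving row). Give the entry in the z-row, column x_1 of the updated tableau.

Ratio test on column x_3 — row 1: (14/3)/(1/3) = 14; row 2: (41/3)/(7/3) = 41/7; row 3: (64/3)/(14/3) = 32/7; row 4: entry -2/3 ≤ 0. Minimum is 32/7 at row 3 (s3 leaves); pivot element 14/3.
Divide row 3 by 14/3; eliminate column x_3 from the other rows.
z-row update in column x_1: 11/3 − (-1/3)·(5/14) = 53/14.

53/14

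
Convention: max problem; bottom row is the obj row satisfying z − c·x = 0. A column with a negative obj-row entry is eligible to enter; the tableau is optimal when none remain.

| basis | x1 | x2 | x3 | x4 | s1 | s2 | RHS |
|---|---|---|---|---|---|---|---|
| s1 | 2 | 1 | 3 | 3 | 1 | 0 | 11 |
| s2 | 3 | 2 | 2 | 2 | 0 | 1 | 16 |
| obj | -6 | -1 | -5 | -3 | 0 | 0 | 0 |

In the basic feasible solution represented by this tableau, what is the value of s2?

16

s2 is basic (row 2); its value is the RHS of that row, 16.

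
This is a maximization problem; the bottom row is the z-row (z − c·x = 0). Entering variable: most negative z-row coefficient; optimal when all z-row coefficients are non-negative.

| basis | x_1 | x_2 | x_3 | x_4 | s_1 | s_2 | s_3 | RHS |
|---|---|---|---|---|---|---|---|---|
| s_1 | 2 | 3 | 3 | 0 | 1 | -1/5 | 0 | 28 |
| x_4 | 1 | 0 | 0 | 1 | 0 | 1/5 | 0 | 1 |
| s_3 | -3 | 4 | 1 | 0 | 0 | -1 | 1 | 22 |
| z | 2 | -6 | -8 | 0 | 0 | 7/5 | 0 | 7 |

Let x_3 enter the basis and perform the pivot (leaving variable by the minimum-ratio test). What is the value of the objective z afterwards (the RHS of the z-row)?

Ratio test on column x_3 — row 1: 28/3 = 28/3; row 2: entry 0 ≤ 0; row 3: 22/1 = 22. Minimum is 28/3 at row 1 (s_1 leaves); pivot element 3.
Pivot on row 1; the z-row RHS becomes 7 − (-8)·(28/3) = 245/3.

245/3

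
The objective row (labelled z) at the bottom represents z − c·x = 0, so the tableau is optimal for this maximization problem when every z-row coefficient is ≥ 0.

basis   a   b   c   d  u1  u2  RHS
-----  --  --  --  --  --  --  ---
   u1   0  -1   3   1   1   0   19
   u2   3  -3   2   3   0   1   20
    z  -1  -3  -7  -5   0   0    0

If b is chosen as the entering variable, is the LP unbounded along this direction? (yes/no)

Every constraint-row entry in column b is ≤ 0, so increasing b is unbounded.

yes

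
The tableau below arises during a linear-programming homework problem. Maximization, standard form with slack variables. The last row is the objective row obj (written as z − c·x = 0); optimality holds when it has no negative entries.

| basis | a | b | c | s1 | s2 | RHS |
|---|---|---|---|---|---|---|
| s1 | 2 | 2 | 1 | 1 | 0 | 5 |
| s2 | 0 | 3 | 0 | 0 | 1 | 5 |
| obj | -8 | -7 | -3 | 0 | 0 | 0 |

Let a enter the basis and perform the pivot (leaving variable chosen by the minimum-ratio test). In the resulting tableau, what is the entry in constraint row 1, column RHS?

5/2

Ratio test on column a — row 1: 5/2 = 5/2; row 2: entry 0 ≤ 0. Minimum is 5/2 at row 1 (s1 leaves); pivot element 2.
Divide row 1 by 2; eliminate column a from the other rows.
In the new row 1, the RHS entry is the old entry divided by the pivot: 5/2 = 5/2.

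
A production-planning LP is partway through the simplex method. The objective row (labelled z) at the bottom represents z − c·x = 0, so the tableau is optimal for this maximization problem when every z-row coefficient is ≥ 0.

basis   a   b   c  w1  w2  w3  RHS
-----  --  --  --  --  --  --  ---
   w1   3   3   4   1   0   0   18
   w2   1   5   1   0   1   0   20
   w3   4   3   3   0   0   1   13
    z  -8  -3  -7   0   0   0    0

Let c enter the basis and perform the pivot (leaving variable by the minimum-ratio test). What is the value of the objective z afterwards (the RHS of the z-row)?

91/3

Ratio test on column c — row 1: 18/4 = 9/2; row 2: 20/1 = 20; row 3: 13/3 = 13/3. Minimum is 13/3 at row 3 (w3 leaves); pivot element 3.
Pivot on row 3; the z-row RHS becomes 0 − (-7)·(13/3) = 91/3.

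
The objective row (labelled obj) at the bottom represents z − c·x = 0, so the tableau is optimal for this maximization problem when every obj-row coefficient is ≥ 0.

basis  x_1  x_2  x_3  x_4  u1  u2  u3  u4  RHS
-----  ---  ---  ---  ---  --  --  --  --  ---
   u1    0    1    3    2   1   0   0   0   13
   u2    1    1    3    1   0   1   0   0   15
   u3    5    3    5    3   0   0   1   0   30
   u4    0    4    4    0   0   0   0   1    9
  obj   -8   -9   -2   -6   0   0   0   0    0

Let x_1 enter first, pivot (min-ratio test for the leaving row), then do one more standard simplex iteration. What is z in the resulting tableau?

Ratio test on column x_1 — row 1: entry 0 ≤ 0; row 2: 15/1 = 15; row 3: 30/5 = 6; row 4: entry 0 ≤ 0. Minimum is 6 at row 3 (u3 leaves); pivot element 5.
Pivot on row 3; the obj-row RHS becomes 0 − (-8)·6 = 48.
Next entering variable (most negative obj-row entry -21/5): x_2.
Ratio test on column x_2 — row 1: 13/1 = 13; row 2: 9/(2/5) = 45/2; row 3: 6/(3/5) = 10; row 4: 9/4 = 9/4. Minimum is 9/4 at row 4 (u4 leaves); pivot element 4.
After the second pivot the obj-row RHS is 48 − (-21/5)·(9/4) = 1149/20.

1149/20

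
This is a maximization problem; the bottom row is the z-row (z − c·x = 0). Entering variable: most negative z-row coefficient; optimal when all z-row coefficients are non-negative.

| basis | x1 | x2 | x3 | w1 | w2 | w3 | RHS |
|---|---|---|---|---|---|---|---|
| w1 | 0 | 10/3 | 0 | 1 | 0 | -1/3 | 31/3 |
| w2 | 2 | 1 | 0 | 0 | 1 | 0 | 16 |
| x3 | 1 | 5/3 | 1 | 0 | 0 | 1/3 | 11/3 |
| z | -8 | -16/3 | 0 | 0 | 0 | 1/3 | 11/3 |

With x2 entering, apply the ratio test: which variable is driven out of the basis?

x3

Column x2 entries and ratios — w1: (31/3)/(10/3) = 31/10; w2: 16/1 = 16; x3: (11/3)/(5/3) = 11/5.
Smallest ratio is 11/5 in the row of x3, so x3 leaves.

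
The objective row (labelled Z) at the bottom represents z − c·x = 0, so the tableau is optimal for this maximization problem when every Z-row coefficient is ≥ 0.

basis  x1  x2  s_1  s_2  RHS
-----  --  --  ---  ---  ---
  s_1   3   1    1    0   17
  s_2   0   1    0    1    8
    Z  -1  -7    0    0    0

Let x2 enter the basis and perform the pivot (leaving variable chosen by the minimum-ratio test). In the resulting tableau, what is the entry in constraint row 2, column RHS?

8

Ratio test on column x2 — row 1: 17/1 = 17; row 2: 8/1 = 8. Minimum is 8 at row 2 (s_2 leaves); pivot element 1.
Divide row 2 by 1; eliminate column x2 from the other rows.
In the new row 2, the RHS entry is the old entry divided by the pivot: 8/1 = 8.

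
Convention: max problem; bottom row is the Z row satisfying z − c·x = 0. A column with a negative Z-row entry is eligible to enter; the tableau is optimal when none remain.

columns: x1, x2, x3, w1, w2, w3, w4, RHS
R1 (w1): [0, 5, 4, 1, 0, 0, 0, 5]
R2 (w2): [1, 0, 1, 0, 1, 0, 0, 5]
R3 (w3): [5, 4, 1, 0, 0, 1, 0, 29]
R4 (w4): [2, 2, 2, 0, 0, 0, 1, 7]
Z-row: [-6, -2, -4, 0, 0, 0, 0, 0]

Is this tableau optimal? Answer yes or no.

The Z-row has a negative entry -6 in column x1, so it is not optimal.

no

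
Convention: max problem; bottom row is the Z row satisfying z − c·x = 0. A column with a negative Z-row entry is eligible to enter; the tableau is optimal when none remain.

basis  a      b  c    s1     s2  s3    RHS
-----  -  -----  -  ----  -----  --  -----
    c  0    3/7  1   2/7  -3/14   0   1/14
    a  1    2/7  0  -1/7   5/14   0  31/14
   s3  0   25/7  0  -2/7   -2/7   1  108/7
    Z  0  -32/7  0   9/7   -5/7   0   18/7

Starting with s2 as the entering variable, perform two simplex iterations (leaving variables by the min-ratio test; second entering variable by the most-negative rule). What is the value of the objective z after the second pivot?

49/3

Ratio test on column s2 — row 1: entry -3/14 ≤ 0; row 2: (31/14)/(5/14) = 31/5; row 3: entry -2/7 ≤ 0. Minimum is 31/5 at row 2 (a leaves); pivot element 5/14.
Pivot on row 2; the Z-row RHS becomes 18/7 − (-5/7)·(31/5) = 7.
Next entering variable (most negative Z-row entry -4): b.
Ratio test on column b — row 1: (7/5)/(3/5) = 7/3; row 2: (31/5)/(4/5) = 31/4; row 3: (86/5)/(19/5) = 86/19. Minimum is 7/3 at row 1 (c leaves); pivot element 3/5.
After the second pivot the Z-row RHS is 7 − (-4)·(7/3) = 49/3.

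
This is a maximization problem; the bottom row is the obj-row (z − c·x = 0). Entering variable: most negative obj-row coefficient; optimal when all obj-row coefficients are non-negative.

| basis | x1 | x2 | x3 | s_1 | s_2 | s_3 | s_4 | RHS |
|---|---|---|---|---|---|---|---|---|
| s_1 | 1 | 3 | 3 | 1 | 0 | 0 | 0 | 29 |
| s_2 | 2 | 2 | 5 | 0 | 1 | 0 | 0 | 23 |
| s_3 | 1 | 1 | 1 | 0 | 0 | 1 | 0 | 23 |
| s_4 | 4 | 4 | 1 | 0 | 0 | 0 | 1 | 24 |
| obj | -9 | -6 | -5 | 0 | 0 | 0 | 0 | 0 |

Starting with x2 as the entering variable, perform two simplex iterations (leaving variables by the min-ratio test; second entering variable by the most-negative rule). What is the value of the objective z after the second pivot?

401/9

Ratio test on column x2 — row 1: 29/3 = 29/3; row 2: 23/2 = 23/2; row 3: 23/1 = 23; row 4: 24/4 = 6. Minimum is 6 at row 4 (s_4 leaves); pivot element 4.
Pivot on row 4; the obj-row RHS becomes 0 − (-6)·6 = 36.
Next entering variable (most negative obj-row entry -7/2): x3.
Ratio test on column x3 — row 1: 11/(9/4) = 44/9; row 2: 11/(9/2) = 22/9; row 3: 17/(3/4) = 68/3; row 4: 6/(1/4) = 24. Minimum is 22/9 at row 2 (s_2 leaves); pivot element 9/2.
After the second pivot the obj-row RHS is 36 − (-7/2)·(22/9) = 401/9.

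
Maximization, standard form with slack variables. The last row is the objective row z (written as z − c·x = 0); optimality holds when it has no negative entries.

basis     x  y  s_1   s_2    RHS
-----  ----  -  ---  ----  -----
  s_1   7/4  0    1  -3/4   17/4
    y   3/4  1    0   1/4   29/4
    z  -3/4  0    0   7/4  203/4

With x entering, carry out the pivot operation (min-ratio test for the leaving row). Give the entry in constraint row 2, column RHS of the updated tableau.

Ratio test on column x — row 1: (17/4)/(7/4) = 17/7; row 2: (29/4)/(3/4) = 29/3. Minimum is 17/7 at row 1 (s_1 leaves); pivot element 7/4.
Divide row 1 by 7/4; eliminate column x from the other rows.
Row 2 update in column RHS: 29/4 − (3/4)·(17/7) = 38/7.

38/7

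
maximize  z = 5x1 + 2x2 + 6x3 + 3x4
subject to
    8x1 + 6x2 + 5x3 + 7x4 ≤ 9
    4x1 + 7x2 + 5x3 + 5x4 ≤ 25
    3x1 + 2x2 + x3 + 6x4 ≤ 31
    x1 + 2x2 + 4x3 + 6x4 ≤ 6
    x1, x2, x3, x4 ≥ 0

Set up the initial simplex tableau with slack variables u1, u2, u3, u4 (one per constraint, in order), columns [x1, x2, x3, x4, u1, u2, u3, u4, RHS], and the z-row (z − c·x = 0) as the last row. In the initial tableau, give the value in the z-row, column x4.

The z-row carries the negated objective coefficients: the x4 entry is -3.

-3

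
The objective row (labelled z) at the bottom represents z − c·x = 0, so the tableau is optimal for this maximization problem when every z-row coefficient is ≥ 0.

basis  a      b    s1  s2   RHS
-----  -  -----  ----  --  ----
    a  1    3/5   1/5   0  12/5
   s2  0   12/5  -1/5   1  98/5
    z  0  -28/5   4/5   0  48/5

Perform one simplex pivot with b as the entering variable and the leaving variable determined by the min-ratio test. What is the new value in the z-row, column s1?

Ratio test on column b — row 1: (12/5)/(3/5) = 4; row 2: (98/5)/(12/5) = 49/6. Minimum is 4 at row 1 (a leaves); pivot element 3/5.
Divide row 1 by 3/5; eliminate column b from the other rows.
z-row update in column s1: 4/5 − (-28/5)·(1/3) = 8/3.

8/3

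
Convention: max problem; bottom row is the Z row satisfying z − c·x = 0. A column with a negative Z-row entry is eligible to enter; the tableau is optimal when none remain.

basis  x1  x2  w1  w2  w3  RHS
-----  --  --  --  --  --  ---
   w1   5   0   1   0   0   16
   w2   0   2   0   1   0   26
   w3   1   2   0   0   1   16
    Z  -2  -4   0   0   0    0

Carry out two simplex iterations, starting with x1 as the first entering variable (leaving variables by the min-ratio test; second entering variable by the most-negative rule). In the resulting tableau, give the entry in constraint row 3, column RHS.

Ratio test on column x1 — row 1: 16/5 = 16/5; row 2: entry 0 ≤ 0; row 3: 16/1 = 16. Minimum is 16/5 at row 1 (w1 leaves); pivot element 5.
Divide row 1 by 5; eliminate column x1 from the other rows.
Second iteration: most negative Z-row entry is -4 in column x2, so x2 enters.
Ratio test on column x2 — row 1: entry 0 ≤ 0; row 2: 26/2 = 13; row 3: (64/5)/2 = 32/5. Minimum is 32/5 at row 3 (w3 leaves); pivot element 2.
Divide row 3 by 2; eliminate column x2 from the other rows.
After both pivots, the entry at constraint row 3, column RHS is 32/5.

32/5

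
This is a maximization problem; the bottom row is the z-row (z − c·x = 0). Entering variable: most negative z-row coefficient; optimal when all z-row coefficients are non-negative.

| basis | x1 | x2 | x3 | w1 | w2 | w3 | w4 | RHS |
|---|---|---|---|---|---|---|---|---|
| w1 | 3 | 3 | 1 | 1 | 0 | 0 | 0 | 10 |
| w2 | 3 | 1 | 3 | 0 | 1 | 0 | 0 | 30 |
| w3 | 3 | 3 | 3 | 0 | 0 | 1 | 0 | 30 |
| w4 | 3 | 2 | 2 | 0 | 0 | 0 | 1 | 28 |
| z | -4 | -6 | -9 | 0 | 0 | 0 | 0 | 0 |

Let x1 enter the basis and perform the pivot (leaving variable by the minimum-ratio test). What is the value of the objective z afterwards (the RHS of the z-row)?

Ratio test on column x1 — row 1: 10/3 = 10/3; row 2: 30/3 = 10; row 3: 30/3 = 10; row 4: 28/3 = 28/3. Minimum is 10/3 at row 1 (w1 leaves); pivot element 3.
Pivot on row 1; the z-row RHS becomes 0 − (-4)·(10/3) = 40/3.

40/3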